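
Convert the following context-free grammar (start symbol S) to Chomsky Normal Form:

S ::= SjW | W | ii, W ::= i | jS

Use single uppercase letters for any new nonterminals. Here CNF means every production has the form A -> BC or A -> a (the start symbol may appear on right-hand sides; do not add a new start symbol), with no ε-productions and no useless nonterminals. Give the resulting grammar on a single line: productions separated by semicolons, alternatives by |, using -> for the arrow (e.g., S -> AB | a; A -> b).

No ε-productions.
After unit-elimination: S -> i | ii | jS | SjW; W -> i | jS.
TERM: introduce B -> i, A -> j and substitute in every rule of length ≥2.
BIN: S -> SAW becomes S -> SC, C -> AW.

S -> i | AS | BB | SC; A -> j; B -> i; C -> AW; W -> i | AS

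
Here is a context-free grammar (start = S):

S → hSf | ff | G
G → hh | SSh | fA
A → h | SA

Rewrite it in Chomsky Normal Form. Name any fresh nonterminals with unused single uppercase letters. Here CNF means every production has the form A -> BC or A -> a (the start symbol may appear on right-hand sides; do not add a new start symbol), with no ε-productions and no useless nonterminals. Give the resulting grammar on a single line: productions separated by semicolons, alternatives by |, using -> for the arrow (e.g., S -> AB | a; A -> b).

S -> BB | BE | CA | CC | SF; A -> h | SA; B -> h; C -> f; E -> SC; F -> SB

No ε-productions.
After unit-elimination: S -> fA | ff | hh | SSh | hSf; A -> h | SA; G -> fA | hh | SSh.
TERM: introduce C -> f, B -> h and substitute in every rule of length ≥2.
BIN: G -> SSB becomes G -> SD, D -> SB; S -> BSC becomes S -> BE, E -> SC; S -> SSB becomes S -> SF, F -> SB.
Drop unreachable/unproductive: G.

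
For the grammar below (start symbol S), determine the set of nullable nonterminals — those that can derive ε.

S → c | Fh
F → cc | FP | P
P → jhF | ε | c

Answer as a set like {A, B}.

{F, P}

Directly nullable (have an ε-rule): {P}.
F is nullable via F -> P (every symbol on the right is already known nullable).
Not nullable: S — each has a terminal in every rule's right-hand side or depends on a non-nullable symbol.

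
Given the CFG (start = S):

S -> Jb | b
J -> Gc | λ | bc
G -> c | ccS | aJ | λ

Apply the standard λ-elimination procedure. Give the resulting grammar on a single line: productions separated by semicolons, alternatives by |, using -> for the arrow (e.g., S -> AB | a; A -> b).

Nullable set: {G, J}.
S -> Jb: J nullable, giving Jb | b.
Drop G -> λ.
G -> aJ: J nullable, giving a | aJ.
Drop J -> λ.
J -> Gc: G nullable, giving Gc | c.
Unchanged (no nullable symbols): S -> b; G -> c; G -> ccS; J -> bc.

S -> b | Jb; G -> a | c | aJ | ccS; J -> c | Gc | bc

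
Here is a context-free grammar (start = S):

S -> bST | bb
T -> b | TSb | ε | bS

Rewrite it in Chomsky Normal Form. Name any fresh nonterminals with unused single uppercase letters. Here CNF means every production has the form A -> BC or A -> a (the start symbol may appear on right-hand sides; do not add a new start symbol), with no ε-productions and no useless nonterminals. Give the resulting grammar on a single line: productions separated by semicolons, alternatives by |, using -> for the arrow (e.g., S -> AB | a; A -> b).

Nullable: {T}; after ε-elimination: S -> bS | bb | bST; T -> b | Sb | bS | TSb.
No unit productions to eliminate.
TERM: introduce A -> b and substitute in every rule of length ≥2.
BIN: S -> AST becomes S -> AB, B -> ST; T -> TSA becomes T -> TC, C -> SA.

S -> AA | AB | AS; A -> b; B -> ST; C -> SA; T -> b | AS | SA | TC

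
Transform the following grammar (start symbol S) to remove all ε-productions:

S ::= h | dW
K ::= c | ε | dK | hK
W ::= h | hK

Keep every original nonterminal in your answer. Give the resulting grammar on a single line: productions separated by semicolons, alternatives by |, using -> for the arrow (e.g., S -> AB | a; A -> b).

S -> h | dW; K -> c | d | h | dK | hK; W -> h | hK

Nullable set: {K}.
Drop K -> ε.
K -> dK: K nullable, giving d | dK.
K -> hK: K nullable, giving h | hK.
W -> hK: K nullable, giving h | hK.
Unchanged (no nullable symbols): S -> dW; S -> h; K -> c; W -> h.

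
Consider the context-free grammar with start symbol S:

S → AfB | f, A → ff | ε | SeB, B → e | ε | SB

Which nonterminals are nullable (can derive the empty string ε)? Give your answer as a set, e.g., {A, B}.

Directly nullable (have an ε-rule): {A, B}.
Not nullable: S — each has a terminal in every rule's right-hand side or depends on a non-nullable symbol.

{A, B}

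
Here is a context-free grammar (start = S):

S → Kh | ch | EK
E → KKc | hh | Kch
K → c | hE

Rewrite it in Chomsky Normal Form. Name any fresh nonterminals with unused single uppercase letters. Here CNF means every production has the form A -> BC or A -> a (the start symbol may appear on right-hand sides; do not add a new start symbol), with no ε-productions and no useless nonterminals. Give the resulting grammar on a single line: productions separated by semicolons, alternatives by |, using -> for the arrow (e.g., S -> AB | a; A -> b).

S -> AB | EK | KB; A -> c; B -> h; C -> AB; D -> KA; E -> BB | KC | KD; K -> c | BE

No ε-productions.
No unit productions to eliminate.
TERM: introduce A -> c, B -> h and substitute in every rule of length ≥2.
BIN: E -> KAB becomes E -> KC, C -> AB; E -> KKA becomes E -> KD, D -> KA.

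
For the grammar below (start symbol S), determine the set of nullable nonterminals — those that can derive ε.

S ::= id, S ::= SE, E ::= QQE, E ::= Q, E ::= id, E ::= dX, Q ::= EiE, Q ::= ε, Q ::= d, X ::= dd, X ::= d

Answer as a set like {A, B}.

{E, Q}

Directly nullable (have an ε-rule): {Q}.
E is nullable via E -> Q (every symbol on the right is already known nullable).
Not nullable: S, X — each has a terminal in every rule's right-hand side or depends on a non-nullable symbol.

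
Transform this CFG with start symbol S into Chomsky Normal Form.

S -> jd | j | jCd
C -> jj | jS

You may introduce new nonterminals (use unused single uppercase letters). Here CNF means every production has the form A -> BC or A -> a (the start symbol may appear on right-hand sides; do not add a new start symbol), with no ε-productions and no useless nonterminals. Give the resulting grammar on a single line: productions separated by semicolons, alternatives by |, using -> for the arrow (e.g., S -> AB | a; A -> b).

No ε-productions.
No unit productions to eliminate.
TERM: introduce B -> d, A -> j and substitute in every rule of length ≥2.
BIN: S -> ACB becomes S -> AD, D -> CB.

S -> j | AB | AD; A -> j; B -> d; C -> AA | AS; D -> CB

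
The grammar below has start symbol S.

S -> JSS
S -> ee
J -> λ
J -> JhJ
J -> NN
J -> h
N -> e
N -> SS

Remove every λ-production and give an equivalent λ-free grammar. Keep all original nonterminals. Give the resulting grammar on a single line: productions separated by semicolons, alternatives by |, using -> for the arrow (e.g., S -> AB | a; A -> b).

Nullable set: {J}.
S -> JSS: J nullable, giving JSS | SS.
Drop J -> λ.
J -> JhJ: J, J nullable, giving Jh | JhJ | h | hJ.
Unchanged (no nullable symbols): S -> ee; J -> NN; J -> h; N -> SS; N -> e.

S -> SS | ee | JSS; J -> h | Jh | NN | hJ | JhJ; N -> e | SS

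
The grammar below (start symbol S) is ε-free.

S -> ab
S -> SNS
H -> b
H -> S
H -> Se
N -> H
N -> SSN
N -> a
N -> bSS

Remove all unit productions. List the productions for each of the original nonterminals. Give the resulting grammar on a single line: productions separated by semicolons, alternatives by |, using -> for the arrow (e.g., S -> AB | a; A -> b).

Unit productions: H->S, N->H.
Unit pairs (A ⇒* B via units): (H,S), (N,H), (N,S).
S: inherits non-unit rules of {S} → SNS | ab.
H: inherits non-unit rules of {H, S} → SNS | Se | ab | b.
N: inherits non-unit rules of {H, N, S} → SNS | SSN | Se | a | ab | b | bSS.

S -> ab | SNS; H -> b | Se | ab | SNS; N -> a | b | Se | ab | SNS | SSN | bSS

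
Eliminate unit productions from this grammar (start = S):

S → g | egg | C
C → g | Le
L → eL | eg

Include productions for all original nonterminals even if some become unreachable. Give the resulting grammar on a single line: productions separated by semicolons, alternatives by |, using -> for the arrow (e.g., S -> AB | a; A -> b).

Unit productions: S->C.
Unit pairs (A ⇒* B via units): (S,C).
S: inherits non-unit rules of {C, S} → Le | egg | g.
C: inherits non-unit rules of {C} → Le | g.
L: inherits non-unit rules of {L} → eL | eg.

S -> g | Le | egg; C -> g | Le; L -> eL | eg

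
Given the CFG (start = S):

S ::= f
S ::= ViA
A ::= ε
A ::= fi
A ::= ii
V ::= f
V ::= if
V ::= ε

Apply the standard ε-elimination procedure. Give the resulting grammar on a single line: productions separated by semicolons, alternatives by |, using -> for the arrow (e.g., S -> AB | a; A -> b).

Nullable set: {A, V}.
S -> ViA: V, A nullable, giving Vi | ViA | i | iA.
Drop A -> ε.
Drop V -> ε.
Unchanged (no nullable symbols): S -> f; A -> fi; A -> ii; V -> f; V -> if.

S -> f | i | Vi | iA | ViA; A -> fi | ii; V -> f | if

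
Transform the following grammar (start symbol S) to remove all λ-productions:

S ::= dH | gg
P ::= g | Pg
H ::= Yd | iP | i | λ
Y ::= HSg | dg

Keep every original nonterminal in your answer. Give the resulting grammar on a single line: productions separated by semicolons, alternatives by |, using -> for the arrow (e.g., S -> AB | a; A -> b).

Nullable set: {H}.
S -> dH: H nullable, giving d | dH.
Drop H -> λ.
Y -> HSg: H nullable, giving HSg | Sg.
Unchanged (no nullable symbols): S -> gg; H -> Yd; H -> i; H -> iP; P -> Pg; P -> g; Y -> dg.

S -> d | dH | gg; H -> i | Yd | iP; P -> g | Pg; Y -> Sg | dg | HSg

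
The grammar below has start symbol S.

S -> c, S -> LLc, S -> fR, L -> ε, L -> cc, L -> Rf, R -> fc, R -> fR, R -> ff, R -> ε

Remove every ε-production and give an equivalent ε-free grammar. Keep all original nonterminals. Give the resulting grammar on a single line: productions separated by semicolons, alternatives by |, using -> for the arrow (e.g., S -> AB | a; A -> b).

Nullable set: {L, R}.
S -> LLc: L, L nullable, giving LLc | Lc | c.
S -> fR: R nullable, giving f | fR.
Drop L -> ε.
L -> Rf: R nullable, giving Rf | f.
Drop R -> ε.
R -> fR: R nullable, giving f | fR.
Unchanged (no nullable symbols): S -> c; L -> cc; R -> fc; R -> ff.

S -> c | f | Lc | fR | LLc; L -> f | Rf | cc; R -> f | fR | fc | ff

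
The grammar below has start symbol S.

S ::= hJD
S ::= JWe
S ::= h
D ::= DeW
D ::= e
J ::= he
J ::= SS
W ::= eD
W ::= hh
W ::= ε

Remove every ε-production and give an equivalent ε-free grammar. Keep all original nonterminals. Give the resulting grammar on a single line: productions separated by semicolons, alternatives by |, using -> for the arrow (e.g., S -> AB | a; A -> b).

S -> h | Je | JWe | hJD; D -> e | De | DeW; J -> SS | he; W -> eD | hh

Nullable set: {W}.
S -> JWe: W nullable, giving JWe | Je.
D -> DeW: W nullable, giving De | DeW.
Drop W -> ε.
Unchanged (no nullable symbols): S -> h; S -> hJD; D -> e; J -> SS; J -> he; W -> eD; W -> hh.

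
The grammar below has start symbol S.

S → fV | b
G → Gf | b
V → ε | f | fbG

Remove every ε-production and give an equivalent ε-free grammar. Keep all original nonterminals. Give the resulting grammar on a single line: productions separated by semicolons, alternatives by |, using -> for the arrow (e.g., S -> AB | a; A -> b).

S -> b | f | fV; G -> b | Gf; V -> f | fbG

Nullable set: {V}.
S -> fV: V nullable, giving f | fV.
Drop V -> ε.
Unchanged (no nullable symbols): S -> b; G -> Gf; G -> b; V -> f; V -> fbG.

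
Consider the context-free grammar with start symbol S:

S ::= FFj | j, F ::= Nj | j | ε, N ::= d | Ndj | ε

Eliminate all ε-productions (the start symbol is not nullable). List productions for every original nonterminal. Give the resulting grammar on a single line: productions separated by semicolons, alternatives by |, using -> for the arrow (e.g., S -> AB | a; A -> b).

S -> j | Fj | FFj; F -> j | Nj; N -> d | dj | Ndj

Nullable set: {F, N}.
S -> FFj: F, F nullable, giving FFj | Fj | j.
Drop F -> ε.
F -> Nj: N nullable, giving Nj | j.
Drop N -> ε.
N -> Ndj: N nullable, giving Ndj | dj.
Unchanged (no nullable symbols): S -> j; F -> j; N -> d.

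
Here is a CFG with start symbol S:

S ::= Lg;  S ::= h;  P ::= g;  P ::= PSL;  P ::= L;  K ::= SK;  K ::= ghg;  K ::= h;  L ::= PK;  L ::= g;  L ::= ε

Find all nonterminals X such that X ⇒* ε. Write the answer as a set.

Directly nullable (have an ε-rule): {L}.
P is nullable via P -> L (every symbol on the right is already known nullable).
Not nullable: K, S — each has a terminal in every rule's right-hand side or depends on a non-nullable symbol.

{L, P}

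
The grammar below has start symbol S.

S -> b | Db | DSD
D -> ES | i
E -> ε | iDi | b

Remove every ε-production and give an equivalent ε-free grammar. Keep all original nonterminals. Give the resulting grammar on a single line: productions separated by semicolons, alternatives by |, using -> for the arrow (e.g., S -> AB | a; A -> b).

Nullable set: {E}.
D -> ES: E nullable, giving ES | S.
Drop E -> ε.
Unchanged (no nullable symbols): S -> DSD; S -> Db; S -> b; D -> i; E -> b; E -> iDi.

S -> b | Db | DSD; D -> S | i | ES; E -> b | iDi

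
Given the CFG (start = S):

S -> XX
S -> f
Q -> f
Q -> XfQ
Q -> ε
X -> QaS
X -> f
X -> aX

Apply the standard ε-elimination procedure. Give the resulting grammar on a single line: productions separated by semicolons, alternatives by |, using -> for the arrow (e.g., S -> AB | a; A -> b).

Nullable set: {Q}.
Drop Q -> ε.
Q -> XfQ: Q nullable, giving Xf | XfQ.
X -> QaS: Q nullable, giving QaS | aS.
Unchanged (no nullable symbols): S -> XX; S -> f; Q -> f; X -> aX; X -> f.

S -> f | XX; Q -> f | Xf | XfQ; X -> f | aS | aX | QaS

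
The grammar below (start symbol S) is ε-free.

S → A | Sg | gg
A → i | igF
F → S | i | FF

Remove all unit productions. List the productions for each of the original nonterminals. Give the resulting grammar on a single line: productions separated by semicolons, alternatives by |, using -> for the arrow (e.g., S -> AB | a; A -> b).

S -> i | Sg | gg | igF; A -> i | igF; F -> i | FF | Sg | gg | igF

Unit productions: F->S, S->A.
Unit pairs (A ⇒* B via units): (F,A), (F,S), (S,A).
S: inherits non-unit rules of {A, S} → Sg | gg | i | igF.
A: inherits non-unit rules of {A} → i | igF.
F: inherits non-unit rules of {A, F, S} → FF | Sg | gg | i | igF.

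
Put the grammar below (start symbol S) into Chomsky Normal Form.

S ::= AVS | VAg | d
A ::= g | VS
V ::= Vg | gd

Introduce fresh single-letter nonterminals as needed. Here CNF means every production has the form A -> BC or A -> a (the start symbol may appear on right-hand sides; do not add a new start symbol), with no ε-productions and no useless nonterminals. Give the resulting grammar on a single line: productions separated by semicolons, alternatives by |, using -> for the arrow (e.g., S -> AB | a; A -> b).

S -> d | AD | VE; A -> g | VS; B -> g; C -> d; D -> VS; E -> AB; V -> BC | VB

No ε-productions.
No unit productions to eliminate.
TERM: introduce C -> d, B -> g and substitute in every rule of length ≥2.
BIN: S -> AVS becomes S -> AD, D -> VS; S -> VAB becomes S -> VE, E -> AB.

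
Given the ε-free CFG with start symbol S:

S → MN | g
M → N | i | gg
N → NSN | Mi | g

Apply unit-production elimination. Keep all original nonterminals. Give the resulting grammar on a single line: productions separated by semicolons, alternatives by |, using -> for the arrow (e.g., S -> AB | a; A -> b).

S -> g | MN; M -> g | i | Mi | gg | NSN; N -> g | Mi | NSN

Unit productions: M->N.
Unit pairs (A ⇒* B via units): (M,N).
S: inherits non-unit rules of {S} → MN | g.
M: inherits non-unit rules of {M, N} → Mi | NSN | g | gg | i.
N: inherits non-unit rules of {N} → Mi | NSN | g.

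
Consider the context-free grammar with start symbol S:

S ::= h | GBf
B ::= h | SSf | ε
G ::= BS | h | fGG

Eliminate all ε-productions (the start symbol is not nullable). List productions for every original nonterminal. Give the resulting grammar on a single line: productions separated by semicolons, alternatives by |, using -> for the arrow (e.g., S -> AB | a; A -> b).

S -> h | Gf | GBf; B -> h | SSf; G -> S | h | BS | fGG

Nullable set: {B}.
S -> GBf: B nullable, giving GBf | Gf.
Drop B -> ε.
G -> BS: B nullable, giving BS | S.
Unchanged (no nullable symbols): S -> h; B -> SSf; B -> h; G -> fGG; G -> h.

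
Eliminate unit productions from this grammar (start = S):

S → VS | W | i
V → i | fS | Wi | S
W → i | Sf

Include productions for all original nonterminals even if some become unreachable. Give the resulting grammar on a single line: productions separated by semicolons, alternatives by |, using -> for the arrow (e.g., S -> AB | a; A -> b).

Unit productions: S->W, V->S.
Unit pairs (A ⇒* B via units): (S,W), (V,S), (V,W).
S: inherits non-unit rules of {S, W} → Sf | VS | i.
V: inherits non-unit rules of {S, V, W} → Sf | VS | Wi | fS | i.
W: inherits non-unit rules of {W} → Sf | i.

S -> i | Sf | VS; V -> i | Sf | VS | Wi | fS; W -> i | Sf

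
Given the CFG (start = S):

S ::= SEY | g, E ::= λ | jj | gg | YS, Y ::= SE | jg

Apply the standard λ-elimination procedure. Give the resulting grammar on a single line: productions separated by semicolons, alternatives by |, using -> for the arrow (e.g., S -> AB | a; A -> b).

Nullable set: {E}.
S -> SEY: E nullable, giving SEY | SY.
Drop E -> λ.
Y -> SE: E nullable, giving S | SE.
Unchanged (no nullable symbols): S -> g; E -> YS; E -> gg; E -> jj; Y -> jg.

S -> g | SY | SEY; E -> YS | gg | jj; Y -> S | SE | jg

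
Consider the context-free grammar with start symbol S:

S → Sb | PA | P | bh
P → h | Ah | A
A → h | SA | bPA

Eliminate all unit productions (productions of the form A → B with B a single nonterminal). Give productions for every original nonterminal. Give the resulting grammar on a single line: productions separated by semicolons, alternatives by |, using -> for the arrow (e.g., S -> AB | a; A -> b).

Unit productions: P->A, S->P.
Unit pairs (A ⇒* B via units): (P,A), (S,A), (S,P).
S: inherits non-unit rules of {A, P, S} → Ah | PA | SA | Sb | bPA | bh | h.
A: inherits non-unit rules of {A} → SA | bPA | h.
P: inherits non-unit rules of {A, P} → Ah | SA | bPA | h.

S -> h | Ah | PA | SA | Sb | bh | bPA; A -> h | SA | bPA; P -> h | Ah | SA | bPA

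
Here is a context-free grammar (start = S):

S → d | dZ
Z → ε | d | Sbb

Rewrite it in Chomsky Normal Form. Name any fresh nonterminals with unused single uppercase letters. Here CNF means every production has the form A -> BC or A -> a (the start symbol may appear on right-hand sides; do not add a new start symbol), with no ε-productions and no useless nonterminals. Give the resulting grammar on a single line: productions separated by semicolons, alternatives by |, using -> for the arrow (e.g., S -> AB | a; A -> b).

S -> d | AZ; A -> d; B -> b; C -> BB; Z -> d | SC

Nullable: {Z}; after ε-elimination: S -> d | dZ; Z -> d | Sbb.
No unit productions to eliminate.
TERM: introduce B -> b, A -> d and substitute in every rule of length ≥2.
BIN: Z -> SBB becomes Z -> SC, C -> BB.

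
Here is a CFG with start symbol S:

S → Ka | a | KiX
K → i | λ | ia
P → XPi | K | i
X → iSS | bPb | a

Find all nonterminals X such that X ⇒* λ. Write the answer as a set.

Directly nullable (have an ε-rule): {K}.
P is nullable via P -> K (every symbol on the right is already known nullable).
Not nullable: S, X — each has a terminal in every rule's right-hand side or depends on a non-nullable symbol.

{K, P}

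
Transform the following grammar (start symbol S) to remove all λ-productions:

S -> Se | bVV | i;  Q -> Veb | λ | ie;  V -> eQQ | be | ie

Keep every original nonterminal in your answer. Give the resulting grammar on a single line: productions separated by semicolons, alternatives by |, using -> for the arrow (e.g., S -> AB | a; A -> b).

Nullable set: {Q}.
Drop Q -> λ.
V -> eQQ: Q, Q nullable, giving e | eQ | eQQ.
Unchanged (no nullable symbols): S -> Se; S -> bVV; S -> i; Q -> Veb; Q -> ie; V -> be; V -> ie.

S -> i | Se | bVV; Q -> ie | Veb; V -> e | be | eQ | ie | eQQ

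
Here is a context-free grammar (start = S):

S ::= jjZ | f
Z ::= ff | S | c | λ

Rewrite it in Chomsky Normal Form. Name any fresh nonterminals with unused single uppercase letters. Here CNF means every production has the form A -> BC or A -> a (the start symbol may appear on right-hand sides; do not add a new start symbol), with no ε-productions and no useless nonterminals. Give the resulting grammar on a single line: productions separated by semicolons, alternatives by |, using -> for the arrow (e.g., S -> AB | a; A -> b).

S -> f | AA | AC; A -> j; B -> f; C -> AZ; D -> AZ; Z -> c | f | AA | AD | BB

Nullable: {Z}; after ε-elimination: S -> f | jj | jjZ; Z -> S | c | ff.
After unit-elimination: S -> f | jj | jjZ; Z -> c | f | ff | jj | jjZ.
TERM: introduce B -> f, A -> j and substitute in every rule of length ≥2.
BIN: S -> AAZ becomes S -> AC, C -> AZ; Z -> AAZ becomes Z -> AD, D -> AZ.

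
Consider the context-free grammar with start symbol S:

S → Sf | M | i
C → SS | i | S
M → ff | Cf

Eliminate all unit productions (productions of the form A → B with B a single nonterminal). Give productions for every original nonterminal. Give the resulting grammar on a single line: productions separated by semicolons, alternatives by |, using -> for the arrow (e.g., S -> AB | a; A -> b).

S -> i | Cf | Sf | ff; C -> i | Cf | SS | Sf | ff; M -> Cf | ff

Unit productions: C->S, S->M.
Unit pairs (A ⇒* B via units): (C,M), (C,S), (S,M).
S: inherits non-unit rules of {M, S} → Cf | Sf | ff | i.
C: inherits non-unit rules of {C, M, S} → Cf | SS | Sf | ff | i.
M: inherits non-unit rules of {M} → Cf | ff.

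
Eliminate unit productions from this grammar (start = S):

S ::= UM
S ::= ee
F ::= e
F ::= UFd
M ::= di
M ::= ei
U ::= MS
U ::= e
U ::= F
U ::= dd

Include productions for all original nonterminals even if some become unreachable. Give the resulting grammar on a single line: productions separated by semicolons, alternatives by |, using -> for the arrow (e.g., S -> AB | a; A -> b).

Unit productions: U->F.
Unit pairs (A ⇒* B via units): (U,F).
S: inherits non-unit rules of {S} → UM | ee.
F: inherits non-unit rules of {F} → UFd | e.
M: inherits non-unit rules of {M} → di | ei.
U: inherits non-unit rules of {F, U} → MS | UFd | dd | e.

S -> UM | ee; F -> e | UFd; M -> di | ei; U -> e | MS | dd | UFd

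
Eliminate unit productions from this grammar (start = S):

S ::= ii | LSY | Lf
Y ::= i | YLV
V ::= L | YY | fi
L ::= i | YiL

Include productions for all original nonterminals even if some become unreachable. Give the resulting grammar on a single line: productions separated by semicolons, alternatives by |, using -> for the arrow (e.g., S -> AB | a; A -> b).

S -> Lf | ii | LSY; L -> i | YiL; V -> i | YY | fi | YiL; Y -> i | YLV

Unit productions: V->L.
Unit pairs (A ⇒* B via units): (V,L).
S: inherits non-unit rules of {S} → LSY | Lf | ii.
L: inherits non-unit rules of {L} → YiL | i.
V: inherits non-unit rules of {L, V} → YY | YiL | fi | i.
Y: inherits non-unit rules of {Y} → YLV | i.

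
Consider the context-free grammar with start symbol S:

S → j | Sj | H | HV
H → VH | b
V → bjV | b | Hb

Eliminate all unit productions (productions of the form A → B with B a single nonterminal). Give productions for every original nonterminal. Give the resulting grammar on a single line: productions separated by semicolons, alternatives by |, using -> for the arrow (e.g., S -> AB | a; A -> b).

Unit productions: S->H.
Unit pairs (A ⇒* B via units): (S,H).
S: inherits non-unit rules of {H, S} → HV | Sj | VH | b | j.
H: inherits non-unit rules of {H} → VH | b.
V: inherits non-unit rules of {V} → Hb | b | bjV.

S -> b | j | HV | Sj | VH; H -> b | VH; V -> b | Hb | bjV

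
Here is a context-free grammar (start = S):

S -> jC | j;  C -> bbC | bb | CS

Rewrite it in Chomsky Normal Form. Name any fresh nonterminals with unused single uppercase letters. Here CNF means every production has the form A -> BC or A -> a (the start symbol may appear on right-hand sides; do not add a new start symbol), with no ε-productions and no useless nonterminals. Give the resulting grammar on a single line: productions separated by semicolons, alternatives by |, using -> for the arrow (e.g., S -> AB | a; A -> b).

S -> j | BC; A -> b; B -> j; C -> AA | AD | CS; D -> AC

No ε-productions.
No unit productions to eliminate.
TERM: introduce A -> b, B -> j and substitute in every rule of length ≥2.
BIN: C -> AAC becomes C -> AD, D -> AC.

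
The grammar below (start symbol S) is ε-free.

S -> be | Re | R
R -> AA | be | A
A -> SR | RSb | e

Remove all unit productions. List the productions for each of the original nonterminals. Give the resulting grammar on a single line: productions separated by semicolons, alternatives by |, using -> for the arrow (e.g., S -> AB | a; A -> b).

S -> e | AA | Re | SR | be | RSb; A -> e | SR | RSb; R -> e | AA | SR | be | RSb

Unit productions: R->A, S->R.
Unit pairs (A ⇒* B via units): (R,A), (S,A), (S,R).
S: inherits non-unit rules of {A, R, S} → AA | RSb | Re | SR | be | e.
A: inherits non-unit rules of {A} → RSb | SR | e.
R: inherits non-unit rules of {A, R} → AA | RSb | SR | be | e.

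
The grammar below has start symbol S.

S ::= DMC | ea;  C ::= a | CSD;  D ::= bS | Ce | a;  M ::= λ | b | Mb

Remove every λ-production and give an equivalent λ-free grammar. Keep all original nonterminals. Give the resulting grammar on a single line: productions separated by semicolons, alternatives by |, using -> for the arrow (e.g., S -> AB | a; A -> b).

S -> DC | ea | DMC; C -> a | CSD; D -> a | Ce | bS; M -> b | Mb

Nullable set: {M}.
S -> DMC: M nullable, giving DC | DMC.
Drop M -> λ.
M -> Mb: M nullable, giving Mb | b.
Unchanged (no nullable symbols): S -> ea; C -> CSD; C -> a; D -> Ce; D -> a; D -> bS; M -> b.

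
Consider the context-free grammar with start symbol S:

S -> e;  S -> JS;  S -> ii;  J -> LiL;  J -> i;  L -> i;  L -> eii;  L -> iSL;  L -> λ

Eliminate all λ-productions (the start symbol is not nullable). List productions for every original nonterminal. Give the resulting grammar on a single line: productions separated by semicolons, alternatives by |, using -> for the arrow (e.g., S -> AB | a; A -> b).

S -> e | JS | ii; J -> i | Li | iL | LiL; L -> i | iS | eii | iSL

Nullable set: {L}.
J -> LiL: L, L nullable, giving Li | LiL | i | iL.
Drop L -> λ.
L -> iSL: L nullable, giving iS | iSL.
Unchanged (no nullable symbols): S -> JS; S -> e; S -> ii; J -> i; L -> eii; L -> i.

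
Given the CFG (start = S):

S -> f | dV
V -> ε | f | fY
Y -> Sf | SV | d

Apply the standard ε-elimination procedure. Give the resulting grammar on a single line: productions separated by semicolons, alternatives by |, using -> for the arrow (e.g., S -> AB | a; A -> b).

Nullable set: {V}.
S -> dV: V nullable, giving d | dV.
Drop V -> ε.
Y -> SV: V nullable, giving S | SV.
Unchanged (no nullable symbols): S -> f; V -> f; V -> fY; Y -> Sf; Y -> d.

S -> d | f | dV; V -> f | fY; Y -> S | d | SV | Sf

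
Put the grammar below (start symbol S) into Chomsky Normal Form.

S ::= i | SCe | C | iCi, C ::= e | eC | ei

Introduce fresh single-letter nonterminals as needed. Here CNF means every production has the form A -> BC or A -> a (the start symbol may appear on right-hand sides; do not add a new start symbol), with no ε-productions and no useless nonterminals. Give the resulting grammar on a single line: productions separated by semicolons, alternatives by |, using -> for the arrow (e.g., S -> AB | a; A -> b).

S -> e | i | AB | AC | BD | SE; A -> e; B -> i; C -> e | AB | AC; D -> CB; E -> CA

No ε-productions.
After unit-elimination: S -> e | i | eC | ei | SCe | iCi; C -> e | eC | ei.
TERM: introduce A -> e, B -> i and substitute in every rule of length ≥2.
BIN: S -> BCB becomes S -> BD, D -> CB; S -> SCA becomes S -> SE, E -> CA.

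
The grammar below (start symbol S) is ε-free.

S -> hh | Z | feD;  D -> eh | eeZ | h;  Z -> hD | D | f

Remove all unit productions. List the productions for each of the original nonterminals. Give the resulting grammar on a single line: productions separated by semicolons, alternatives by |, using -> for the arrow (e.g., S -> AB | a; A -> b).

S -> f | h | eh | hD | hh | eeZ | feD; D -> h | eh | eeZ; Z -> f | h | eh | hD | eeZ

Unit productions: S->Z, Z->D.
Unit pairs (A ⇒* B via units): (S,D), (S,Z), (Z,D).
S: inherits non-unit rules of {D, S, Z} → eeZ | eh | f | feD | h | hD | hh.
D: inherits non-unit rules of {D} → eeZ | eh | h.
Z: inherits non-unit rules of {D, Z} → eeZ | eh | f | h | hD.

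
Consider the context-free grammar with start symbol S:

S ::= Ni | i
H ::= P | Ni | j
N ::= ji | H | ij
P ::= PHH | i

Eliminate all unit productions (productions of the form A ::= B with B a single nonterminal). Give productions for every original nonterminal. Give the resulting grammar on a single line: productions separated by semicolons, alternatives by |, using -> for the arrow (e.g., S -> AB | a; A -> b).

Unit productions: H->P, N->H.
Unit pairs (A ⇒* B via units): (H,P), (N,H), (N,P).
S: inherits non-unit rules of {S} → Ni | i.
H: inherits non-unit rules of {H, P} → Ni | PHH | i | j.
N: inherits non-unit rules of {H, N, P} → Ni | PHH | i | ij | j | ji.
P: inherits non-unit rules of {P} → PHH | i.

S -> i | Ni; H -> i | j | Ni | PHH; N -> i | j | Ni | ij | ji | PHH; P -> i | PHH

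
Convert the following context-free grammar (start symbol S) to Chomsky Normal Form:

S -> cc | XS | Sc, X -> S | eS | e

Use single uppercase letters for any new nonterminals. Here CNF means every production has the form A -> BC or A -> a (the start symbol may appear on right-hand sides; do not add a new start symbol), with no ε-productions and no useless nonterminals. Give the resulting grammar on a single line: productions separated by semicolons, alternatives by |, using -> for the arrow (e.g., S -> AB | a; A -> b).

No ε-productions.
After unit-elimination: S -> Sc | XS | cc; X -> e | Sc | XS | cc | eS.
TERM: introduce A -> c, B -> e and substitute in every rule of length ≥2.

S -> AA | SA | XS; A -> c; B -> e; X -> e | AA | BS | SA | XS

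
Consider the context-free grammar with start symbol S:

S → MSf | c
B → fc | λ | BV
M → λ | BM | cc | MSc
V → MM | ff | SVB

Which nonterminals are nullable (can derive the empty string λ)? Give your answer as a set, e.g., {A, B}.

Directly nullable (have an ε-rule): {B, M}.
V is nullable via V -> MM (every symbol on the right is already known nullable).
Not nullable: S — each has a terminal in every rule's right-hand side or depends on a non-nullable symbol.

{B, M, V}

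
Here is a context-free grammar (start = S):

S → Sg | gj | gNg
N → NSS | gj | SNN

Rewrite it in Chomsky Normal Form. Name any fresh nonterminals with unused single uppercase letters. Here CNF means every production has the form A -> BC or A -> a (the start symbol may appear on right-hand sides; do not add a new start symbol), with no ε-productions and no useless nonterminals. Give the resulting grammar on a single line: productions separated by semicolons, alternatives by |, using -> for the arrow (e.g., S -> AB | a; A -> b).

S -> AB | AE | SA; A -> g; B -> j; C -> SS; D -> NN; E -> NA; N -> AB | NC | SD

No ε-productions.
No unit productions to eliminate.
TERM: introduce A -> g, B -> j and substitute in every rule of length ≥2.
BIN: N -> NSS becomes N -> NC, C -> SS; N -> SNN becomes N -> SD, D -> NN; S -> ANA becomes S -> AE, E -> NA.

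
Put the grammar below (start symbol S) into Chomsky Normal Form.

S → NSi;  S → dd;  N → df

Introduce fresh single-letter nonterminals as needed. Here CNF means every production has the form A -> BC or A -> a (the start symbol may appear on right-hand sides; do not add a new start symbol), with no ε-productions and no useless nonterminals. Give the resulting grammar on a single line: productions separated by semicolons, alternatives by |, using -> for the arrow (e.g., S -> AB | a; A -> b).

No ε-productions.
No unit productions to eliminate.
TERM: introduce A -> d, B -> f, C -> i and substitute in every rule of length ≥2.
BIN: S -> NSC becomes S -> ND, D -> SC.

S -> AA | ND; A -> d; B -> f; C -> i; D -> SC; N -> AB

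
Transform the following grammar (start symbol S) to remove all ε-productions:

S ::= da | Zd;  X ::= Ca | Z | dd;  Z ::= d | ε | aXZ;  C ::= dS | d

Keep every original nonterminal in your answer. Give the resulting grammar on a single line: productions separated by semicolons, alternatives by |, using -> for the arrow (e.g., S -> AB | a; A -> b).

Nullable set: {X, Z}.
S -> Zd: Z nullable, giving Zd | d.
X -> Z: Z nullable, giving Z.
Drop Z -> ε.
Z -> aXZ: X, Z nullable, giving a | aX | aXZ | aZ.
Unchanged (no nullable symbols): S -> da; C -> d; C -> dS; X -> Ca; X -> dd; Z -> d.

S -> d | Zd | da; C -> d | dS; X -> Z | Ca | dd; Z -> a | d | aX | aZ | aXZ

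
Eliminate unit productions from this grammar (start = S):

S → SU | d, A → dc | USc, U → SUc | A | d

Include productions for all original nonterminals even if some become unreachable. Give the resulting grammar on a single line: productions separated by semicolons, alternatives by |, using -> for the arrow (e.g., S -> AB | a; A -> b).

Unit productions: U->A.
Unit pairs (A ⇒* B via units): (U,A).
S: inherits non-unit rules of {S} → SU | d.
A: inherits non-unit rules of {A} → USc | dc.
U: inherits non-unit rules of {A, U} → SUc | USc | d | dc.

S -> d | SU; A -> dc | USc; U -> d | dc | SUc | USc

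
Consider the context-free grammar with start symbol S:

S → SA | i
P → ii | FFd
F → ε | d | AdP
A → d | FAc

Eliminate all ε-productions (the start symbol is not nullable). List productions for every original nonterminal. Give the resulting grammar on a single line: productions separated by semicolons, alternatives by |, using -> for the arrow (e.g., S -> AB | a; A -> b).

Nullable set: {F}.
A -> FAc: F nullable, giving Ac | FAc.
Drop F -> ε.
P -> FFd: F, F nullable, giving FFd | Fd | d.
Unchanged (no nullable symbols): S -> SA; S -> i; A -> d; F -> AdP; F -> d; P -> ii.

S -> i | SA; A -> d | Ac | FAc; F -> d | AdP; P -> d | Fd | ii | FFd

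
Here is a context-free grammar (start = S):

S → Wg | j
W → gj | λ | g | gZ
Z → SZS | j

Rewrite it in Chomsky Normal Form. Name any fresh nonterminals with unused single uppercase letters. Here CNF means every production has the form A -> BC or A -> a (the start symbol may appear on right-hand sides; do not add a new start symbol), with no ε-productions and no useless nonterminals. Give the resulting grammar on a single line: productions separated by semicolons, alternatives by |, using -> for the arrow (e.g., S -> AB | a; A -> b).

S -> g | j | WA; A -> g; B -> j; C -> ZS; W -> g | AB | AZ; Z -> j | SC

Nullable: {W}; after ε-elimination: S -> g | j | Wg; W -> g | gZ | gj; Z -> j | SZS.
No unit productions to eliminate.
TERM: introduce A -> g, B -> j and substitute in every rule of length ≥2.
BIN: Z -> SZS becomes Z -> SC, C -> ZS.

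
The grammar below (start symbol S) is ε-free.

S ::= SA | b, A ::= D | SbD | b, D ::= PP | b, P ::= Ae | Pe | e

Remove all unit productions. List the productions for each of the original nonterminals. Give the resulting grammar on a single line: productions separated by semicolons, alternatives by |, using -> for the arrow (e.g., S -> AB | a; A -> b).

S -> b | SA; A -> b | PP | SbD; D -> b | PP; P -> e | Ae | Pe

Unit productions: A->D.
Unit pairs (A ⇒* B via units): (A,D).
S: inherits non-unit rules of {S} → SA | b.
A: inherits non-unit rules of {A, D} → PP | SbD | b.
D: inherits non-unit rules of {D} → PP | b.
P: inherits non-unit rules of {P} → Ae | Pe | e.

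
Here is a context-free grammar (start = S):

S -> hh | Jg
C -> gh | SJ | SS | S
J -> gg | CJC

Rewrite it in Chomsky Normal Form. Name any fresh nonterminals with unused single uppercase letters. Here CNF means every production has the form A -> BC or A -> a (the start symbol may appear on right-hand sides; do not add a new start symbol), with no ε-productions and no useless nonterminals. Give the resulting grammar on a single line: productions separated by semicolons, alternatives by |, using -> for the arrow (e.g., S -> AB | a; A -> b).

No ε-productions.
After unit-elimination: S -> Jg | hh; C -> Jg | SJ | SS | gh | hh; J -> gg | CJC.
TERM: introduce A -> g, B -> h and substitute in every rule of length ≥2.
BIN: J -> CJC becomes J -> CD, D -> JC.

S -> BB | JA; A -> g; B -> h; C -> AB | BB | JA | SJ | SS; D -> JC; J -> AA | CD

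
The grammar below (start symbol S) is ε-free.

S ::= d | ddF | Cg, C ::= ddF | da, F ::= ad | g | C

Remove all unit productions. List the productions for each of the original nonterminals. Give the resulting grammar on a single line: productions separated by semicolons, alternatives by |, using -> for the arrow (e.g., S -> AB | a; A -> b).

S -> d | Cg | ddF; C -> da | ddF; F -> g | ad | da | ddF

Unit productions: F->C.
Unit pairs (A ⇒* B via units): (F,C).
S: inherits non-unit rules of {S} → Cg | d | ddF.
C: inherits non-unit rules of {C} → da | ddF.
F: inherits non-unit rules of {C, F} → ad | da | ddF | g.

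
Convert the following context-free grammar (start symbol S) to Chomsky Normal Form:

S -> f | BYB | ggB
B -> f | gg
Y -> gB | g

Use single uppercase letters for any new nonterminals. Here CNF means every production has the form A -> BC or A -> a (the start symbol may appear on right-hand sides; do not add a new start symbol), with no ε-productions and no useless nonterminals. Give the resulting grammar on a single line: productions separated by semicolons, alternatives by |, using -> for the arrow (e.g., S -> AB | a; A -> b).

S -> f | AC | BD; A -> g; B -> f | AA; C -> AB; D -> YB; Y -> g | AB

No ε-productions.
No unit productions to eliminate.
TERM: introduce A -> g and substitute in every rule of length ≥2.
BIN: S -> AAB becomes S -> AC, C -> AB; S -> BYB becomes S -> BD, D -> YB.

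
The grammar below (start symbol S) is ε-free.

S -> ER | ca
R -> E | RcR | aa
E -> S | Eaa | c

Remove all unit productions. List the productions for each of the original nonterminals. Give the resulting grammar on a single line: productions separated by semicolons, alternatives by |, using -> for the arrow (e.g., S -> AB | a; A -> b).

S -> ER | ca; E -> c | ER | ca | Eaa; R -> c | ER | aa | ca | Eaa | RcR

Unit productions: E->S, R->E.
Unit pairs (A ⇒* B via units): (E,S), (R,E), (R,S).
S: inherits non-unit rules of {S} → ER | ca.
E: inherits non-unit rules of {E, S} → ER | Eaa | c | ca.
R: inherits non-unit rules of {E, R, S} → ER | Eaa | RcR | aa | c | ca.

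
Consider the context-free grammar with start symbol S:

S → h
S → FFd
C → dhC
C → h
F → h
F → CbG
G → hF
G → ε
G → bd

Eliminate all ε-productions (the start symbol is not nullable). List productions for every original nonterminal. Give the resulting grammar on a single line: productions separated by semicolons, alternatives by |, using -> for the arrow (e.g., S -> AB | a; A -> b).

S -> h | FFd; C -> h | dhC; F -> h | Cb | CbG; G -> bd | hF

Nullable set: {G}.
F -> CbG: G nullable, giving Cb | CbG.
Drop G -> ε.
Unchanged (no nullable symbols): S -> FFd; S -> h; C -> dhC; C -> h; F -> h; G -> bd; G -> hF.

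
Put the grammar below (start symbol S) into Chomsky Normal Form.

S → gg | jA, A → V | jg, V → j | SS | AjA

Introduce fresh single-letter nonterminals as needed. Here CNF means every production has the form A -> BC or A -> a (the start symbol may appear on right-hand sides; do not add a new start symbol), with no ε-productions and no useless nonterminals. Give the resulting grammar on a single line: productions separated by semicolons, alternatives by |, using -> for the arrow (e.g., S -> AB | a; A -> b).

No ε-productions.
After unit-elimination: S -> gg | jA; A -> j | SS | jg | AjA; V -> j | SS | AjA.
TERM: introduce C -> g, B -> j and substitute in every rule of length ≥2.
BIN: A -> ABA becomes A -> AD, D -> BA; V -> ABA becomes V -> AE, E -> BA.
Drop unreachable/unproductive: V.

S -> BA | CC; A -> j | AD | BC | SS; B -> j; C -> g; D -> BA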